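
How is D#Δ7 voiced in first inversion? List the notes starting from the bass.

In root position, D#Δ7 is D♯–F𝄪–A♯–C𝄪.
First inversion puts the third (F𝄪) in the bass.

F𝄪 – A♯ – C𝄪 – D♯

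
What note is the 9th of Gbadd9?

Ab

Root of Gbadd9 = Gb. The 9th is a major 9th: Gb up a major 9th → Ab.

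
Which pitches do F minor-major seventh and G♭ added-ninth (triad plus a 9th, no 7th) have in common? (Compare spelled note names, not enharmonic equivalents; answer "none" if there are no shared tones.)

F minor-major seventh: F A-flat C E
G♭ added-ninth: G-flat B-flat D-flat A-flat
Common to both → A-flat.

A-flat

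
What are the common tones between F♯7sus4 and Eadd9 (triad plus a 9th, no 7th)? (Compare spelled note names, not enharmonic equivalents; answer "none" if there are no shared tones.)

F♯ – B – E

F♯7sus4: F♯ B C♯ E
Eadd9: E G♯ B F♯
Common to both → F♯, B, E.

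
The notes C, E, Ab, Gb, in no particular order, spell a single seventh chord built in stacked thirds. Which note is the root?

Ab

Arranged so that each adjacent pair is a third by letter name: Ab – C – E – Gb.
The bottom of that stack, Ab, is the root (this is Ab augmented seventh).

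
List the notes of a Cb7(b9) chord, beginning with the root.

Cb  Eb  Gb  Bbb  Dbb

Root Cb, quality dominant seventh flat nine:
Root: Cb
Major 3rd (3rd): Eb
Perfect 5th (5th): Gb
Minor 7th (7th): Bbb
Minor 9th (9th): Dbb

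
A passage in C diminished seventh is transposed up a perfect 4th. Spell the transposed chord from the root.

F A-flat C-flat E-double-flat

C up a perfect 4th → F. New chord: F diminished seventh.
- root: F
- minor 3rd: A-flat
- diminished 5th: C-flat
- diminished 7th: E-double-flat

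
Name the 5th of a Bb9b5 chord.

Root of Bb9b5 = Bb. The 5th is a diminished 5th: Bb up a diminished 5th → Fb.

Fb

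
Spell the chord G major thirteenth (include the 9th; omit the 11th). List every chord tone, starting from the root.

G major thirteenth is a major thirteenth built on G.
Root: G
Major 3rd (3rd): B
Perfect 5th (5th): D
Major 7th (7th): F#
Major 9th (9th): A
Major 13th (13th): E

G B D F# A E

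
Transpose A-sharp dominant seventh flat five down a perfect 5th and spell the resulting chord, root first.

D#, F##, A, C#

A# down a perfect 5th → D#. New chord: D# dominant seventh flat five.
root → D#
3rd (major 3rd) → F##
5th (diminished 5th) → A
7th (minor 7th) → C#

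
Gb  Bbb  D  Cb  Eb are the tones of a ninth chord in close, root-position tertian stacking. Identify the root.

Cb

Arranged so that each adjacent pair is a third by letter name: Cb – Eb – Gb – Bbb – D.
The bottom of that stack, Cb, is the root (this is Cb dominant seventh sharp nine).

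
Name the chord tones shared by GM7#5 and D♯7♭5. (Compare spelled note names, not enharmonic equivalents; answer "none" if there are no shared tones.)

GM7#5 = G, B, D♯, F♯.
D♯7♭5 = D♯, F𝄪, A, C♯.
Shared: D♯.

D♯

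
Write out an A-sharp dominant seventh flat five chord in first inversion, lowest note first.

C##  E  G#  A#

A-sharp dominant seventh flat five = A#–C##–E–G#; first inversion → third (C##) lowest.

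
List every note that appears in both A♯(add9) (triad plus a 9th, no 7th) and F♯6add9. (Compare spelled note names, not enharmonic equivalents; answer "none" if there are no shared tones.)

A♯(add9): A# C## E# B#
F♯6add9: F# A# C# D# G#
Common to both → A#.

A#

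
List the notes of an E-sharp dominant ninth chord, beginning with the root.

Root E♯, quality dominant ninth:
- root: E♯
- major 3rd: G𝄪
- perfect 5th: B♯
- minor 7th: D♯
- major 9th: F𝄪

E♯, G𝄪, B♯, D♯, F𝄪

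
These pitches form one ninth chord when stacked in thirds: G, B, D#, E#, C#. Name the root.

C#

Stacking in thirds gives C# – E# – G – B – D#, so C# is the root — C# dominant ninth flat five.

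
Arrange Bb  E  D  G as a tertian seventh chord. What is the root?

Stacking in thirds gives E – G – Bb – D, so E is the root — E half-diminished seventh.

E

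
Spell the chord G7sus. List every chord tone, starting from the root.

G, C, D, F

G7sus: dominant seventh suspended fourth on G.
- root: G
- perfect 4th: C
- perfect 5th: D
- minor 7th: F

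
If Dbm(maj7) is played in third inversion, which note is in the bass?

C

Dbm(maj7) = Db–Fb–Ab–C. Third inversion → seventh in the bass = C.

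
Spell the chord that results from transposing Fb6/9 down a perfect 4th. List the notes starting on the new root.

Fb down a perfect 4th → Cb. New chord: Cb six-nine.
Cb — root
Eb — major 3rd
Gb — perfect 5th
Ab — major 6th
Db — major 9th

Cb, Eb, Gb, Ab, Db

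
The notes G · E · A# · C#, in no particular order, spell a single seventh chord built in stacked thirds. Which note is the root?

A#

Stacking in thirds gives A# – C# – E – G, so A# is the root — A# diminished seventh.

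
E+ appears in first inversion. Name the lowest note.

G#

E+ = E–G#–B#. First inversion → third in the bass = G#.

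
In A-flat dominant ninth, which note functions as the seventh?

G-flat

Root of A-flat dominant ninth = A-flat. The 7th is a minor 7th: A-flat up a minor 7th → G-flat.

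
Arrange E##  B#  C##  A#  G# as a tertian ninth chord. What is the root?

A#

Stacking in thirds gives A# – C## – E## – G# – B#, so A# is the root — A# dominant ninth sharp five.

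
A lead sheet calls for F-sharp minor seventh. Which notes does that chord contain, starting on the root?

F♯, A, C♯, E

Root F♯, quality minor seventh:
F♯ — root
A — minor 3rd
C♯ — perfect 5th
E — minor 7th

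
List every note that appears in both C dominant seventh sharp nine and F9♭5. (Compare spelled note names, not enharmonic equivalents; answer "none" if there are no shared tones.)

G

C dominant seventh sharp nine: C E G Bb D#
F9♭5: F A Cb Eb G
Common to both → G.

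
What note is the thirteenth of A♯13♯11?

A♯13♯11 is built on A#; its 13th is a major 13th above the root.
A sixth above A uses the letter F, and the major 13th above A# is F##.

F##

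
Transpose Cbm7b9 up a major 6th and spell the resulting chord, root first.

Transposed root: C♭ → A♭ (major 6th up). So we spell A♭ minor seventh flat nine:
Root: A♭
Minor 3rd (3rd): C♭
Perfect 5th (5th): E♭
Minor 7th (7th): G♭
Minor 9th (9th): B𝄫

A♭, C♭, E♭, G♭, B𝄫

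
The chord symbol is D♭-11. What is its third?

Fb

D♭-11 is built on Db; its 3rd is a minor 3rd above the root.
A third above D uses the letter F, and the minor 3rd above Db is Fb.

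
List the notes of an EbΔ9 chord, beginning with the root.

Eb, G, Bb, D, F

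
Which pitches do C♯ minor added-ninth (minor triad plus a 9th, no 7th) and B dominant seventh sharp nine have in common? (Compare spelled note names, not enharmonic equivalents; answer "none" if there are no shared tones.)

D-sharp

C♯ minor added-ninth = C-sharp, E, G-sharp, D-sharp.
B dominant seventh sharp nine = B, D-sharp, F-sharp, A, C-double-sharp.
Shared: D-sharp.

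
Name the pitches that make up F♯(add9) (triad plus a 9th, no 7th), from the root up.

F♯ A♯ C♯ G♯

F♯(add9) is an added-ninth built on F♯.
F♯ — root
A♯ — major 3rd
C♯ — perfect 5th
G♯ — major 9th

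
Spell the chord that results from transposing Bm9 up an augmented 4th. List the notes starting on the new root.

An augmented 4th up from B is E#, so the new chord is E# minor ninth.
root → E#
3rd (minor 3rd) → G#
5th (perfect 5th) → B#
7th (minor 7th) → D#
9th (major 9th) → F##

E#, G#, B#, D#, F##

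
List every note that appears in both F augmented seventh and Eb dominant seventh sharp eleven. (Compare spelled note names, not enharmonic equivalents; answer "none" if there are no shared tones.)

A, Eb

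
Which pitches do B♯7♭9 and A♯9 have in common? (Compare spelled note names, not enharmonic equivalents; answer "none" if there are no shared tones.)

B#, A#

B♯7♭9: B# D## F## A# C#
A♯9: A# C## E# G# B#
Common to both → B#, A#.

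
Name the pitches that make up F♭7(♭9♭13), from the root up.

Fb Ab Cb Ebb Gbb Dbb

Root Fb, quality dominant seventh flat nine flat thirteen:
root → Fb
3rd (major 3rd) → Ab
5th (perfect 5th) → Cb
7th (minor 7th) → Ebb
9th (minor 9th) → Gbb
13th (minor 13th) → Dbb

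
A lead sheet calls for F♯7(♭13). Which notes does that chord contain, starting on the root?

F# A# C# E D

Root F#, quality dominant seventh flat thirteen:
F# — root
A# — major 3rd
C# — perfect 5th
E — minor 7th
D — minor 13th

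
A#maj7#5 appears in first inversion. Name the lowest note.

A#maj7#5 in root position is A#–C##–E##–G##.
First inversion places the third in the bass, which is C##.

C##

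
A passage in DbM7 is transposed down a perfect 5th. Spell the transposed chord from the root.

Transposed root: Db → Gb (perfect 5th down). So we spell Gb major seventh:
- root: Gb
- major 3rd: Bb
- perfect 5th: Db
- major 7th: F

Gb, Bb, Db, F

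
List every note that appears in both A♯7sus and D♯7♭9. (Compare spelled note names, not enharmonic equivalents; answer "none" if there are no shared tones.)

A# – D#

A♯7sus = A#, D#, E#, G#.
D♯7♭9 = D#, F##, A#, C#, E.
Shared: A#, D#.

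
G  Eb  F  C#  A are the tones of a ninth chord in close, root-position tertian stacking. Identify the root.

Stacking in thirds gives F – A – C# – Eb – G, so F is the root — F dominant ninth sharp five.

F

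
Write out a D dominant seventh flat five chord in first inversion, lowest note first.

D dominant seventh flat five = D–F-sharp–A-flat–C; first inversion → third (F-sharp) lowest.

F-sharp, A-flat, C, D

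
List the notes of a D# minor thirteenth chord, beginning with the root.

D# minor thirteenth is a minor thirteenth built on D♯.
- root: D♯
- minor 3rd: F♯
- perfect 5th: A♯
- minor 7th: C♯
- major 9th: E♯
- perfect 11th: G♯
- major 13th: B♯

D♯, F♯, A♯, C♯, E♯, G♯, B♯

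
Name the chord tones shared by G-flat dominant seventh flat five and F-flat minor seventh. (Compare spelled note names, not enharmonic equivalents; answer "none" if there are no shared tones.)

F-flat

G-flat dominant seventh flat five: G-flat B-flat D-double-flat F-flat
F-flat minor seventh: F-flat A-double-flat C-flat E-double-flat
Common to both → F-flat.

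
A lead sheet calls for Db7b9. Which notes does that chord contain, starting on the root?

Root D♭, quality dominant seventh flat nine:
Root: D♭
Major 3rd (3rd): F
Perfect 5th (5th): A♭
Minor 7th (7th): C♭
Minor 9th (9th): E𝄫

D♭, F, A♭, C♭, E𝄫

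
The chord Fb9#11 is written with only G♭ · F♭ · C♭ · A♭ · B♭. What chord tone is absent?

Fb9#11 = F♭, A♭, C♭, E𝄫, G♭, B♭. The voicing lacks the 7th (minor 7th), E𝄫.

E𝄫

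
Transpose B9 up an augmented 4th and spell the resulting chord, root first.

B up an augmented 4th → E#. New chord: E# dominant ninth.
Root: E#
Major 3rd (3rd): G##
Perfect 5th (5th): B#
Minor 7th (7th): D#
Major 9th (9th): F##

E# G## B# D# F##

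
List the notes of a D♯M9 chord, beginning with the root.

Root D#, quality major ninth:
root → D#
3rd (major 3rd) → F##
5th (perfect 5th) → A#
7th (major 7th) → C##
9th (major 9th) → E#

D#, F##, A#, C##, E#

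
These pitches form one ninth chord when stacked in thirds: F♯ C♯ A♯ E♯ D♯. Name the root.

Stacking in thirds gives D♯ – F♯ – A♯ – C♯ – E♯, so D♯ is the root — D♯ minor ninth.

D♯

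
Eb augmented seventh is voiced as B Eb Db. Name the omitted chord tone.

The full Eb augmented seventh chord is Eb, G, B, Db.
Comparing with the voicing, the major 3rd (3rd) — G — is absent.

G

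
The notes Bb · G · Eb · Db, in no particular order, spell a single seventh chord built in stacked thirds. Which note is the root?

Eb

Arranged so that each adjacent pair is a third by letter name: Eb – G – Bb – Db.
The bottom of that stack, Eb, is the root (this is Eb dominant seventh).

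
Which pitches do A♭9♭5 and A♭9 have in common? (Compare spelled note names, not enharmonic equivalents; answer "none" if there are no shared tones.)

Ab – C – Gb – Bb

A♭9♭5: Ab C Ebb Gb Bb
A♭9: Ab C Eb Gb Bb
Common to both → Ab, C, Gb, Bb.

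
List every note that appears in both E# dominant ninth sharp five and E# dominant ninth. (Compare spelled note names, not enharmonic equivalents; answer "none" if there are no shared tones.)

E-sharp G-double-sharp D-sharp F-double-sharp

E# dominant ninth sharp five: E-sharp G-double-sharp B-double-sharp D-sharp F-double-sharp
E# dominant ninth: E-sharp G-double-sharp B-sharp D-sharp F-double-sharp
Common to both → E-sharp, G-double-sharp, D-sharp, F-double-sharp.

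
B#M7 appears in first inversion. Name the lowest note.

D##

B#M7 in root position is B#–D##–F##–A##.
First inversion places the third in the bass, which is D##.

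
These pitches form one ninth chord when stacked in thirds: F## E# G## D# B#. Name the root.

E#

Arranged so that each adjacent pair is a third by letter name: E# – G## – B# – D# – F##.
The bottom of that stack, E#, is the root (this is E# dominant ninth).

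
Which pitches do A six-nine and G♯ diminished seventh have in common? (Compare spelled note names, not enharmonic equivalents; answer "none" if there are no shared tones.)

A six-nine: A C-sharp E F-sharp B
G♯ diminished seventh: G-sharp B D F
Common to both → B.

B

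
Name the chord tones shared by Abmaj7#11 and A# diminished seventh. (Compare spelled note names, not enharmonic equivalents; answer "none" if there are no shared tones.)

G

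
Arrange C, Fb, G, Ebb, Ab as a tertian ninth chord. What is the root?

Fb

Arranged so that each adjacent pair is a third by letter name: Fb – Ab – C – Ebb – G.
The bottom of that stack, Fb, is the root (this is Fb dominant seventh sharp nine sharp five).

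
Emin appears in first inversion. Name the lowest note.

Emin in root position is E–G–B.
First inversion places the third in the bass, which is G.

G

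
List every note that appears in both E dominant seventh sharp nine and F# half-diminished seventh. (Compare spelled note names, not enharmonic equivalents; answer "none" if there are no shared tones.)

E dominant seventh sharp nine: E G-sharp B D F-double-sharp
F# half-diminished seventh: F-sharp A C E
Common to both → E.

E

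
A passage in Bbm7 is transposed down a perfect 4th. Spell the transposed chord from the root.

F, A♭, C, E♭

A perfect 4th down from B♭ is F, so the new chord is F minor seventh.
- root: F
- minor 3rd: A♭
- perfect 5th: C
- minor 7th: E♭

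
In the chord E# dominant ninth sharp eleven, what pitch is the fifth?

B-sharp

E# dominant ninth sharp eleven is built on E-sharp; its 5th is a perfect 5th above the root.
A fifth above E uses the letter B, and the perfect 5th above E-sharp is B-sharp.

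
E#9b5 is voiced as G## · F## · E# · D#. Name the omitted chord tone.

B

The full E#9b5 chord is E#, G##, B, D#, F##.
Comparing with the voicing, the diminished 5th (5th) — B — is absent.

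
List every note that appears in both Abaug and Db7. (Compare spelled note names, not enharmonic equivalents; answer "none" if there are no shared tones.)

A♭

Abaug = A♭, C, E.
Db7 = D♭, F, A♭, C♭.
Shared: A♭.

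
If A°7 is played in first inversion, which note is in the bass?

C

A°7 = A–C–Eb–Gb. First inversion → third in the bass = C.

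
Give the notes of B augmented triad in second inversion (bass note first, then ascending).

F## B D#

B augmented triad = B–D#–F##; second inversion → fifth (F##) lowest.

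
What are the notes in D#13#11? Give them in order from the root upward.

D#  F##  A#  C#  E#  G##  B#

Root D#, quality dominant thirteenth sharp eleven:
D# — root
F## — major 3rd
A# — perfect 5th
C# — minor 7th
E# — major 9th
G## — augmented 11th
B# — major 13th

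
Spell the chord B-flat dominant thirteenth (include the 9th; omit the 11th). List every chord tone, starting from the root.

B-flat, D, F, A-flat, C, G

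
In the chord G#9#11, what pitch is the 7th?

F♯

Root of G#9#11 = G♯. The 7th is a minor 7th: G♯ up a minor 7th → F♯.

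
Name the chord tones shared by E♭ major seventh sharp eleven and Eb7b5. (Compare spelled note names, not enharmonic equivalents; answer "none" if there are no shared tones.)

E♭ major seventh sharp eleven: Eb G Bb D A
Eb7b5: Eb G Bbb Db
Common to both → Eb, G.

Eb – G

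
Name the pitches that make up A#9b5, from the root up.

Root A♯, quality dominant ninth flat five:
Root: A♯
Major 3rd (3rd): C𝄪
Diminished 5th (5th): E
Minor 7th (7th): G♯
Major 9th (9th): B♯

A♯  C𝄪  E  G♯  B♯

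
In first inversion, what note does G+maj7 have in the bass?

B

G+maj7 = G–B–D♯–F♯. First inversion → third in the bass = B.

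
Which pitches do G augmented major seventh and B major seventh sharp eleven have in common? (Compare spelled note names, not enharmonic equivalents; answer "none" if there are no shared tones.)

B, D-sharp, F-sharp

G augmented major seventh = G, B, D-sharp, F-sharp.
B major seventh sharp eleven = B, D-sharp, F-sharp, A-sharp, E-sharp.
Shared: B, D-sharp, F-sharp.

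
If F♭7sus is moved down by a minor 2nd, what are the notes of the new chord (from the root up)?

Eb, Ab, Bb, Db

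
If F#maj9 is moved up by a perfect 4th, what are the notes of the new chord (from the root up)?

F# up a perfect 4th → B. New chord: B major ninth.
root → B
3rd (major 3rd) → D#
5th (perfect 5th) → F#
7th (major 7th) → A#
9th (major 9th) → C#

B  D#  F#  A#  C#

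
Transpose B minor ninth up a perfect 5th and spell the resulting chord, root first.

F-sharp A C-sharp E G-sharp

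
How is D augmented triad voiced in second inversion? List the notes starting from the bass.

A-sharp – D – F-sharp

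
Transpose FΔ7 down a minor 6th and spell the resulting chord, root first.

A minor 6th down from F is A, so the new chord is A major seventh.
root → A
3rd (major 3rd) → C#
5th (perfect 5th) → E
7th (major 7th) → G#

A – C# – E – G#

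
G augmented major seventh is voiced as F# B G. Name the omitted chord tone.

D#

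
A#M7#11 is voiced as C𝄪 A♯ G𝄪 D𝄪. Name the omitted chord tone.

The full A#M7#11 chord is A♯, C𝄪, E♯, G𝄪, D𝄪.
Comparing with the voicing, the perfect 5th (5th) — E♯ — is absent.

E♯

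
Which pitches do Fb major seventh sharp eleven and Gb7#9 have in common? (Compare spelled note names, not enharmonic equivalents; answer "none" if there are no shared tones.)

Fb major seventh sharp eleven: Fb Ab Cb Eb Bb
Gb7#9: Gb Bb Db Fb A
Common to both → Fb, Bb.

Fb Bb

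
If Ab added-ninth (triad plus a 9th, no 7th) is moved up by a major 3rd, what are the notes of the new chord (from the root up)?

C  E  G  D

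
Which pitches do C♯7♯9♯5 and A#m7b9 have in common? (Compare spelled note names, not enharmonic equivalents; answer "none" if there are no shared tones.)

C♯  E♯  B

C♯7♯9♯5 = C♯, E♯, G𝄪, B, D𝄪.
A#m7b9 = A♯, C♯, E♯, G♯, B.
Shared: C♯, E♯, B.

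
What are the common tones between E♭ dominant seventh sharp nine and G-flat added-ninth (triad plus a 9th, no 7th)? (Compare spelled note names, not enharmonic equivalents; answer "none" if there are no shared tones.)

B-flat, D-flat

E♭ dominant seventh sharp nine: E-flat G B-flat D-flat F-sharp
G-flat added-ninth: G-flat B-flat D-flat A-flat
Common to both → B-flat, D-flat.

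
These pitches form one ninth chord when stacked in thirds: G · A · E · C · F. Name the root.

Arranged so that each adjacent pair is a third by letter name: F – A – C – E – G.
The bottom of that stack, F, is the root (this is F major ninth).

F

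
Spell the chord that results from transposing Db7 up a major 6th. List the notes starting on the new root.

B♭ – D – F – A♭

D♭ up a major 6th → B♭. New chord: B♭ dominant seventh.
Root: B♭
Major 3rd (3rd): D
Perfect 5th (5th): F
Minor 7th (7th): A♭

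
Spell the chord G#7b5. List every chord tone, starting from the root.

G#7b5 is a dominant seventh flat five built on G♯.
- root: G♯
- major 3rd: B♯
- diminished 5th: D
- minor 7th: F♯

G♯ B♯ D F♯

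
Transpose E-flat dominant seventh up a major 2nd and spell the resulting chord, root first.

Eb up a major 2nd → F. New chord: F dominant seventh.
root → F
3rd (major 3rd) → A
5th (perfect 5th) → C
7th (minor 7th) → Eb

F  A  C  Eb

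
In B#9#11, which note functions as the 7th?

Root of B#9#11 = B♯. The 7th is a minor 7th: B♯ up a minor 7th → A♯.

A♯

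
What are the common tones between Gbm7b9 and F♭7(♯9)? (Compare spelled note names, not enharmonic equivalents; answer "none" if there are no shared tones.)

Gbm7b9: Gb Bbb Db Fb Abb
F♭7(♯9): Fb Ab Cb Ebb G
Common to both → Fb.

Fb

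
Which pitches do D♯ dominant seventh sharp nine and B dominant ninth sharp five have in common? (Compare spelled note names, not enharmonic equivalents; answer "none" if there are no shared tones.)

D-sharp F-double-sharp C-sharp

D♯ dominant seventh sharp nine: D-sharp F-double-sharp A-sharp C-sharp E-double-sharp
B dominant ninth sharp five: B D-sharp F-double-sharp A C-sharp
Common to both → D-sharp, F-double-sharp, C-sharp.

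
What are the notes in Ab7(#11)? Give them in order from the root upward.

Root A♭, quality dominant seventh sharp eleven:
- root: A♭
- major 3rd: C
- perfect 5th: E♭
- minor 7th: G♭
- augmented 11th: D

A♭ C E♭ G♭ D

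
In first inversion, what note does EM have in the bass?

G#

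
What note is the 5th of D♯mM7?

A#

Root of D♯mM7 = D#. The 5th is a perfect 5th: D# up a perfect 5th → A#.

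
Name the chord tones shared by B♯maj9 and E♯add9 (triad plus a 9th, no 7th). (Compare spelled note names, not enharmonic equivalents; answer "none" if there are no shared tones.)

B# – F##

B♯maj9: B# D## F## A## C##
E♯add9: E# G## B# F##
Common to both → B#, F##.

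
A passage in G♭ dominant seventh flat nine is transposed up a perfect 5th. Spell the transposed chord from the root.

D-flat, F, A-flat, C-flat, E-double-flat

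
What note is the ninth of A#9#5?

Root of A#9#5 = A#. The 9th is a major 9th: A# up a major 9th → B#.

B#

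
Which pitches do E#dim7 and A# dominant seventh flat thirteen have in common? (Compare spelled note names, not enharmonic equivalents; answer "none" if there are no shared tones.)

E#dim7 = E#, G#, B, D.
A# dominant seventh flat thirteen = A#, C##, E#, G#, F#.
Shared: E#, G#.

E#, G#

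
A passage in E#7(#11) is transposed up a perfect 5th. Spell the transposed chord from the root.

Transposed root: E# → B# (perfect 5th up). So we spell B# dominant seventh sharp eleven:
B# — root
D## — major 3rd
F## — perfect 5th
A# — minor 7th
E## — augmented 11th

B#, D##, F##, A#, E##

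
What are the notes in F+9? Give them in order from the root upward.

F+9 is a dominant ninth sharp five built on F.
- root: F
- major 3rd: A
- augmented 5th: C#
- minor 7th: Eb
- major 9th: G

F, A, C#, Eb, G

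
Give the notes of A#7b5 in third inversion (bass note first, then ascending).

G# A# C## E

In root position, A#7b5 is A#–C##–E–G#.
Third inversion puts the seventh (G#) in the bass.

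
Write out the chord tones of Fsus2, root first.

Fsus2 is a suspended second built on F.
- root: F
- major 2nd: G
- perfect 5th: C

F G C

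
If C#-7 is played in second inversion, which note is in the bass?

C#-7 in root position is C#–E–G#–B.
Second inversion places the fifth in the bass, which is G#.

G#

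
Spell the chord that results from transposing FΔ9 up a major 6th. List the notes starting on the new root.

Transposed root: F → D (major 6th up). So we spell D major ninth:
root → D
3rd (major 3rd) → F#
5th (perfect 5th) → A
7th (major 7th) → C#
9th (major 9th) → E

D  F#  A  C#  E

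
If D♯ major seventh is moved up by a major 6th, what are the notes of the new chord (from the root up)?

D# up a major 6th → B#. New chord: B# major seventh.
B# — root
D## — major 3rd
F## — perfect 5th
A## — major 7th

B# D## F## A##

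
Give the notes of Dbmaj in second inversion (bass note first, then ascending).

Dbmaj = Db–F–Ab; second inversion → fifth (Ab) lowest.

Ab, Db, F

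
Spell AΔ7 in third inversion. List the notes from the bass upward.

In root position, AΔ7 is A–C♯–E–G♯.
Third inversion puts the seventh (G♯) in the bass.

G♯ – A – C♯ – E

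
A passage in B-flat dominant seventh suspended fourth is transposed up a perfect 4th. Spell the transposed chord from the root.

Eb – Ab – Bb – Db

Bb up a perfect 4th → Eb. New chord: Eb dominant seventh suspended fourth.
Root: Eb
Perfect 4th (4th): Ab
Perfect 5th (5th): Bb
Minor 7th (7th): Db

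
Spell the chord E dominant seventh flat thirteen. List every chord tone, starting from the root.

E – G-sharp – B – D – C

Root E, quality dominant seventh flat thirteen:
Root: E
Major 3rd (3rd): G-sharp
Perfect 5th (5th): B
Minor 7th (7th): D
Minor 13th (13th): C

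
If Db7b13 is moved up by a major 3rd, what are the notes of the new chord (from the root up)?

Transposed root: Db → F (major 3rd up). So we spell F dominant seventh flat thirteen:
- root: F
- major 3rd: A
- perfect 5th: C
- minor 7th: Eb
- minor 13th: Db

F  A  C  Eb  Db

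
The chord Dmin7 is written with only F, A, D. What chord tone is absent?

Dmin7 = D, F, A, C. The voicing lacks the 7th (minor 7th), C.

C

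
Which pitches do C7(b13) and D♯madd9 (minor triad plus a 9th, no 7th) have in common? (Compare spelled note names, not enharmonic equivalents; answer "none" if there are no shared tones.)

C7(b13) = C, E, G, Bb, Ab.
D♯madd9 = D#, F#, A#, E#.
Shared: none.

none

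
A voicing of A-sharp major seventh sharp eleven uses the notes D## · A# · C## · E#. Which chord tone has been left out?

G##

A-sharp major seventh sharp eleven = A#, C##, E#, G##, D##. The voicing lacks the 7th (major 7th), G##.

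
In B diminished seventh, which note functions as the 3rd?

D

B diminished seventh is built on B; its 3rd is a minor 3rd above the root.
A third above B uses the letter D, and the minor 3rd above B is D.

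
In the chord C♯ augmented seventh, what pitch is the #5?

Root of C♯ augmented seventh = C-sharp. The 5th is an augmented 5th: C-sharp up an augmented 5th → G-double-sharp.

G-double-sharp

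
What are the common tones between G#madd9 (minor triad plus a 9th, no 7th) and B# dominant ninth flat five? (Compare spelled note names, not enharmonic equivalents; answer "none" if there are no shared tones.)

A#

G#madd9: G# B D# A#
B# dominant ninth flat five: B# D## F# A# C##
Common to both → A#.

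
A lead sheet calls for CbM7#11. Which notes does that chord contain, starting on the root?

CbM7#11 is a major seventh sharp eleven built on C♭.
root → C♭
3rd (major 3rd) → E♭
5th (perfect 5th) → G♭
7th (major 7th) → B♭
11th (augmented 11th) → F

C♭ – E♭ – G♭ – B♭ – F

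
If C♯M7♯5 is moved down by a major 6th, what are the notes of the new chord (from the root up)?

Transposed root: C# → E (major 6th down). So we spell E augmented major seventh:
root → E
3rd (major 3rd) → G#
5th (augmented 5th) → B#
7th (major 7th) → D#

E, G#, B#, D#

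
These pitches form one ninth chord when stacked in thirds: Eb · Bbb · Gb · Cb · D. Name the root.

Stacking in thirds gives Cb – Eb – Gb – Bbb – D, so Cb is the root — Cb dominant seventh sharp nine.

Cb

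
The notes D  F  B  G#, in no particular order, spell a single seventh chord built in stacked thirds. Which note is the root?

Arranged so that each adjacent pair is a third by letter name: G# – B – D – F.
The bottom of that stack, G#, is the root (this is G# diminished seventh).

G#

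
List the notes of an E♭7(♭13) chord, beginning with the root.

E♭, G, B♭, D♭, C♭

E♭7(♭13): dominant seventh flat thirteen on E♭.
- root: E♭
- major 3rd: G
- perfect 5th: B♭
- minor 7th: D♭
- minor 13th: C♭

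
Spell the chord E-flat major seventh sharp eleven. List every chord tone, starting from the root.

E-flat major seventh sharp eleven is a major seventh sharp eleven built on E-flat.
Root: E-flat
Major 3rd (3rd): G
Perfect 5th (5th): B-flat
Major 7th (7th): D
Augmented 11th (11th): A

E-flat, G, B-flat, D, A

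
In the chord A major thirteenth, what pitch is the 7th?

G♯

A major thirteenth is built on A; its 7th is a major 7th above the root.
A seventh above A uses the letter G, and the major 7th above A is G♯.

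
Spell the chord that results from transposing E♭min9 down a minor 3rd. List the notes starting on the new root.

A minor 3rd down from Eb is C, so the new chord is C minor ninth.
- root: C
- minor 3rd: Eb
- perfect 5th: G
- minor 7th: Bb
- major 9th: D

C, Eb, G, Bb, D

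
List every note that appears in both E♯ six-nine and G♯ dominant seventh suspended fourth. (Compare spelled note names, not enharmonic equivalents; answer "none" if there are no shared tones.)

E♯ six-nine = E-sharp, G-double-sharp, B-sharp, C-double-sharp, F-double-sharp.
G♯ dominant seventh suspended fourth = G-sharp, C-sharp, D-sharp, F-sharp.
Shared: none.

none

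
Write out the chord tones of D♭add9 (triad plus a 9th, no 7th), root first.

D♭add9: added-ninth on Db.
Root: Db
Major 3rd (3rd): F
Perfect 5th (5th): Ab
Major 9th (9th): Eb

Db, F, Ab, Eb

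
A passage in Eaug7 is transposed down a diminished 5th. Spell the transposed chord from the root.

A#  C##  E##  G#

A diminished 5th down from E is A#, so the new chord is A# augmented seventh.
A# — root
C## — major 3rd
E## — augmented 5th
G# — minor 7th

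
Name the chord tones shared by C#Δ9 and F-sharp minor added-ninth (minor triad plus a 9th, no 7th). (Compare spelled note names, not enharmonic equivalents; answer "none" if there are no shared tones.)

C#Δ9 = C#, E#, G#, B#, D#.
F-sharp minor added-ninth = F#, A, C#, G#.
Shared: C#, G#.

C# G#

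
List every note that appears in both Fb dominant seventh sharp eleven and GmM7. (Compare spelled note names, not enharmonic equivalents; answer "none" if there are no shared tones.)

Bb

Fb dominant seventh sharp eleven: Fb Ab Cb Ebb Bb
GmM7: G Bb D F#
Common to both → Bb.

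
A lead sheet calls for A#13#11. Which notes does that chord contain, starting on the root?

A# – C## – E# – G# – B# – D## – F##

Root A#, quality dominant thirteenth sharp eleven:
root → A#
3rd (major 3rd) → C##
5th (perfect 5th) → E#
7th (minor 7th) → G#
9th (major 9th) → B#
11th (augmented 11th) → D##
13th (major 13th) → F##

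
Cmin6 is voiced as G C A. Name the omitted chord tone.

E♭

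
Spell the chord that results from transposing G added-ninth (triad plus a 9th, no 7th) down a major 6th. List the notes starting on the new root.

Bb  D  F  C

A major 6th down from G is Bb, so the new chord is Bb added-ninth.
Root: Bb
Major 3rd (3rd): D
Perfect 5th (5th): F
Major 9th (9th): C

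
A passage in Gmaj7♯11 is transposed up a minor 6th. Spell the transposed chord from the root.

E♭, G, B♭, D, A

G up a minor 6th → E♭. New chord: E♭ major seventh sharp eleven.
root → E♭
3rd (major 3rd) → G
5th (perfect 5th) → B♭
7th (major 7th) → D
11th (augmented 11th) → A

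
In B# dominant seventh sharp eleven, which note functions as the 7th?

A-sharp

B# dominant seventh sharp eleven is built on B-sharp; its 7th is a minor 7th above the root.
A seventh above B uses the letter A, and the minor 7th above B-sharp is A-sharp.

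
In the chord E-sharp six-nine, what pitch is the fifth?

B#

E-sharp six-nine is built on E#; its 5th is a perfect 5th above the root.
A fifth above E uses the letter B, and the perfect 5th above E# is B#.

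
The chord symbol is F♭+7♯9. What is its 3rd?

Ab

F♭+7♯9 is built on Fb; its 3rd is a major 3rd above the root.
A third above F uses the letter A, and the major 3rd above Fb is Ab.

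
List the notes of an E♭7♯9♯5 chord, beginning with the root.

Root Eb, quality dominant seventh sharp nine sharp five:
Eb — root
G — major 3rd
B — augmented 5th
Db — minor 7th
F# — augmented 9th

Eb G B Db F#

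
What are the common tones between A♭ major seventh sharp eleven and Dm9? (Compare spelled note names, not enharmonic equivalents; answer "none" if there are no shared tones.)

C  D

A♭ major seventh sharp eleven = Ab, C, Eb, G, D.
Dm9 = D, F, A, C, E.
Shared: C, D.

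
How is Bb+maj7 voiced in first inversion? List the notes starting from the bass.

In root position, Bb+maj7 is Bb–D–F#–A.
First inversion puts the third (D) in the bass.

D  F#  A  Bb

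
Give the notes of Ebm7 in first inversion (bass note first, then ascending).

Gb, Bb, Db, Eb

Ebm7 = Eb–Gb–Bb–Db; first inversion → third (Gb) lowest.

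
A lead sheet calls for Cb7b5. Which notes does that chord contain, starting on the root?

Cb – Eb – Gbb – Bbb

Cb7b5 is a dominant seventh flat five built on Cb.
Cb — root
Eb — major 3rd
Gbb — diminished 5th
Bbb — minor 7th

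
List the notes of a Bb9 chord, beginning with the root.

Bb, D, F, Ab, C

Bb9 is a dominant ninth built on Bb.
- root: Bb
- major 3rd: D
- perfect 5th: F
- minor 7th: Ab
- major 9th: C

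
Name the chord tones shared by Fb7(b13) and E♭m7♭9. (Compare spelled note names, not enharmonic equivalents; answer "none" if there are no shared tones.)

Fb

Fb7(b13): Fb Ab Cb Ebb Dbb
E♭m7♭9: Eb Gb Bb Db Fb
Common to both → Fb.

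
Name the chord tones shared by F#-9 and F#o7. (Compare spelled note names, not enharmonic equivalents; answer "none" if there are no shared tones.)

F# – A

F#-9: F# A C# E G#
F#o7: F# A C Eb
Common to both → F#, A.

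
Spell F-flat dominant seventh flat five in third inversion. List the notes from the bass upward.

E-double-flat, F-flat, A-flat, C-double-flat

In root position, F-flat dominant seventh flat five is F-flat–A-flat–C-double-flat–E-double-flat.
Third inversion puts the seventh (E-double-flat) in the bass.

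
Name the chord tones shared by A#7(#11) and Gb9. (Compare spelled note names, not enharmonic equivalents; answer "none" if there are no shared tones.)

A#7(#11): A# C## E# G# D##
Gb9: Gb Bb Db Fb Ab
Common to both → none.

none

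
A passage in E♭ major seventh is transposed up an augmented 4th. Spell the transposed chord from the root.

A, C#, E, G#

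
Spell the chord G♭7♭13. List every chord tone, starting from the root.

G♭  B♭  D♭  F♭  E𝄫

G♭7♭13: dominant seventh flat thirteen on G♭.
root → G♭
3rd (major 3rd) → B♭
5th (perfect 5th) → D♭
7th (minor 7th) → F♭
13th (minor 13th) → E𝄫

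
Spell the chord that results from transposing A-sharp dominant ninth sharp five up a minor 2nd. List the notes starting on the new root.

A minor 2nd up from A# is B, so the new chord is B dominant ninth sharp five.
B — root
D# — major 3rd
F## — augmented 5th
A — minor 7th
C# — major 9th

B – D# – F## – A – C#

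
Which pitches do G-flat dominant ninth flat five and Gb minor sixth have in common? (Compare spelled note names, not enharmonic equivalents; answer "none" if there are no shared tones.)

G-flat dominant ninth flat five = G-flat, B-flat, D-double-flat, F-flat, A-flat.
Gb minor sixth = G-flat, B-double-flat, D-flat, E-flat.
Shared: G-flat.

G-flat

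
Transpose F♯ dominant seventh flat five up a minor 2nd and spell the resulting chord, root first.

Transposed root: F# → G (minor 2nd up). So we spell G dominant seventh flat five:
G — root
B — major 3rd
Db — diminished 5th
F — minor 7th

G  B  Db  F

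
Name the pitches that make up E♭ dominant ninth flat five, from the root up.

Root E-flat, quality dominant ninth flat five:
Root: E-flat
Major 3rd (3rd): G
Diminished 5th (5th): B-double-flat
Minor 7th (7th): D-flat
Major 9th (9th): F

E-flat  G  B-double-flat  D-flat  F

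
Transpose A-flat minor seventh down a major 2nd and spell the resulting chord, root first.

Transposed root: A-flat → G-flat (major 2nd down). So we spell G-flat minor seventh:
root → G-flat
3rd (minor 3rd) → B-double-flat
5th (perfect 5th) → D-flat
7th (minor 7th) → F-flat

G-flat B-double-flat D-flat F-flat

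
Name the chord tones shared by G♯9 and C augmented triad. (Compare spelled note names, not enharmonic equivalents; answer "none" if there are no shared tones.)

G♯9: G# B# D# F# A#
C augmented triad: C E G#
Common to both → G#.

G#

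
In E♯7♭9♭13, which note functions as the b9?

E♯7♭9♭13 is built on E#; its 9th is a minor 9th above the root.
A second above E uses the letter F, and the minor 9th above E# is F#.

F#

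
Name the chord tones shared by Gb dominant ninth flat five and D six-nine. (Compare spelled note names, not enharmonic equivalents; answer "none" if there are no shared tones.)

none

Gb dominant ninth flat five = Gb, Bb, Dbb, Fb, Ab.
D six-nine = D, F#, A, B, E.
Shared: none.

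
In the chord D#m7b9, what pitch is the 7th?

C♯

Root of D#m7b9 = D♯. The 7th is a minor 7th: D♯ up a minor 7th → C♯.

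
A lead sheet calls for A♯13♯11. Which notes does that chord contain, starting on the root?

A# C## E# G# B# D## F##

A♯13♯11 is a dominant thirteenth sharp eleven built on A#.
- root: A#
- major 3rd: C##
- perfect 5th: E#
- minor 7th: G#
- major 9th: B#
- augmented 11th: D##
- major 13th: F##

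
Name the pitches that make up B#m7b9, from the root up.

B#m7b9 is a minor seventh flat nine built on B#.
- root: B#
- minor 3rd: D#
- perfect 5th: F##
- minor 7th: A#
- minor 9th: C#

B# – D# – F## – A# – C#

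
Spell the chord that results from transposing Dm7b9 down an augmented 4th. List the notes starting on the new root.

Ab Cb Eb Gb Bbb

D down an augmented 4th → Ab. New chord: Ab minor seventh flat nine.
Ab — root
Cb — minor 3rd
Eb — perfect 5th
Gb — minor 7th
Bbb — minor 9th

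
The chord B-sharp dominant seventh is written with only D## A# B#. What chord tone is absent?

The full B-sharp dominant seventh chord is B#, D##, F##, A#.
Comparing with the voicing, the perfect 5th (5th) — F## — is absent.

F##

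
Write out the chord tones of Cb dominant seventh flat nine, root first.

Cb – Eb – Gb – Bbb – Dbb

Cb dominant seventh flat nine is a dominant seventh flat nine built on Cb.
- root: Cb
- major 3rd: Eb
- perfect 5th: Gb
- minor 7th: Bbb
- minor 9th: Dbb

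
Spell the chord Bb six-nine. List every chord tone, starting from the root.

B-flat, D, F, G, C

Bb six-nine: six-nine on B-flat.
root → B-flat
3rd (major 3rd) → D
5th (perfect 5th) → F
6th (major 6th) → G
9th (major 9th) → C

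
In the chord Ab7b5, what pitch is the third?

C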